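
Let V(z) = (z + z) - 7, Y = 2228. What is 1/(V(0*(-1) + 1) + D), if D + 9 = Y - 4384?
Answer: -1/2170 ≈ -0.00046083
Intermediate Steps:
D = -2165 (D = -9 + (2228 - 4384) = -9 - 2156 = -2165)
V(z) = -7 + 2*z (V(z) = 2*z - 7 = -7 + 2*z)
1/(V(0*(-1) + 1) + D) = 1/((-7 + 2*(0*(-1) + 1)) - 2165) = 1/((-7 + 2*(0 + 1)) - 2165) = 1/((-7 + 2*1) - 2165) = 1/((-7 + 2) - 2165) = 1/(-5 - 2165) = 1/(-2170) = -1/2170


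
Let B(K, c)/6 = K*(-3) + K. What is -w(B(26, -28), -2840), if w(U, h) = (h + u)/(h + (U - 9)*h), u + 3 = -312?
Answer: 631/181760 ≈ 0.0034716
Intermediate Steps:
u = -315 (u = -3 - 312 = -315)
B(K, c) = -12*K (B(K, c) = 6*(K*(-3) + K) = 6*(-3*K + K) = 6*(-2*K) = -12*K)
w(U, h) = (-315 + h)/(h + h*(-9 + U)) (w(U, h) = (h - 315)/(h + (U - 9)*h) = (-315 + h)/(h + (-9 + U)*h) = (-315 + h)/(h + h*(-9 + U)))
-w(B(26, -28), -2840) = -(-315 - 2840)/((-2840)*(-8 - 12*26)) = -(-1)*(-3155)/(2840*(-8 - 312)) = -(-1)*(-3155)/(2840*(-320)) = -(-1)*(-1)*(-3155)/(2840*320) = -1*(-631/181760) = 631/181760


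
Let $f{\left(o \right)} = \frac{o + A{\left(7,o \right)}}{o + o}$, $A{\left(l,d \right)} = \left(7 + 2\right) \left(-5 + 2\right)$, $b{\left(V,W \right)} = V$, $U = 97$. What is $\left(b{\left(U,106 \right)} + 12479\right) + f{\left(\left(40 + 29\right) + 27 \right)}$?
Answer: $\frac{804887}{64} \approx 12576.0$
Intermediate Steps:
$A{\left(l,d \right)} = -27$ ($A{\left(l,d \right)} = 9 \left(-3\right) = -27$)
$f{\left(o \right)} = \frac{-27 + o}{2 o}$ ($f{\left(o \right)} = \frac{o - 27}{o + o} = \frac{-27 + o}{2 o}$)
$\left(b{\left(U,106 \right)} + 12479\right) + f{\left(\left(40 + 29\right) + 27 \right)} = \left(97 + 12479\right) + \frac{-27 + \left(\left(40 + 29\right) + 27\right)}{2 \left(\left(40 + 29\right) + 27\right)} = 12576 + \frac{-27 + \left(69 + 27\right)}{2 \left(69 + 27\right)} = 12576 + \frac{-27 + 96}{2 \cdot 96} = 12576 + \frac{1}{2} \cdot \frac{1}{96} \cdot 69 = 12576 + \frac{23}{64} = \frac{804887}{64}$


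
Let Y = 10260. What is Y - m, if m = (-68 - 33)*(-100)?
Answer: 160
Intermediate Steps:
m = 10100 (m = -101*(-100) = 10100)
Y - m = 10260 - 1*10100 = 10260 - 10100 = 160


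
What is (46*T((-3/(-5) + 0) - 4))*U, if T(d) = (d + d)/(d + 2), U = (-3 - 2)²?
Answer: 39100/7 ≈ 5585.7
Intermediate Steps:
U = 25 (U = (-5)² = 25)
T(d) = 2*d/(2 + d) (T(d) = (2*d)/(2 + d) = 2*d/(2 + d))
(46*T((-3/(-5) + 0) - 4))*U = (46*(2*((-3/(-5) + 0) - 4)/(2 + ((-3/(-5) + 0) - 4))))*25 = (46*(2*((-3*(-⅕) + 0) - 4)/(2 + ((-3*(-⅕) + 0) - 4))))*25 = (46*(2*((⅗ + 0) - 4)/(2 + ((⅗ + 0) - 4))))*25 = (46*(2*(⅗ - 4)/(2 + (⅗ - 4))))*25 = (46*(2*(-17/5)/(2 - 17/5)))*25 = (46*(2*(-17/5)/(-7/5)))*25 = (46*(2*(-17/5)*(-5/7)))*25 = (46*(34/7))*25 = (1564/7)*25 = 39100/7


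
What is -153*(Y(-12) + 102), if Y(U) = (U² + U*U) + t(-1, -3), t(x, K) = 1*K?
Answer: -59211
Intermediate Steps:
t(x, K) = K
Y(U) = -3 + 2*U² (Y(U) = (U² + U*U) - 3 = (U² + U²) - 3 = 2*U² - 3 = -3 + 2*U²)
-153*(Y(-12) + 102) = -153*((-3 + 2*(-12)²) + 102) = -153*((-3 + 2*144) + 102) = -153*((-3 + 288) + 102) = -153*(285 + 102) = -153*387 = -59211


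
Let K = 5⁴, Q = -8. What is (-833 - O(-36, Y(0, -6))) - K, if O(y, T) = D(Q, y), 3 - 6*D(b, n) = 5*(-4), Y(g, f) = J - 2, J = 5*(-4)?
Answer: -8771/6 ≈ -1461.8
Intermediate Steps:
J = -20
Y(g, f) = -22 (Y(g, f) = -20 - 2 = -22)
D(b, n) = 23/6 (D(b, n) = ½ - 5*(-4)/6 = ½ - ⅙*(-20) = ½ + 10/3 = 23/6)
K = 625
O(y, T) = 23/6
(-833 - O(-36, Y(0, -6))) - K = (-833 - 1*23/6) - 1*625 = (-833 - 23/6) - 625 = -5021/6 - 625 = -8771/6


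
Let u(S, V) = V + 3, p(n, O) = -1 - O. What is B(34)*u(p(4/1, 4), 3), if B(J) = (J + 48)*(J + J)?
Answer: 33456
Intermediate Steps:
u(S, V) = 3 + V
B(J) = 2*J*(48 + J) (B(J) = (48 + J)*(2*J) = 2*J*(48 + J))
B(34)*u(p(4/1, 4), 3) = (2*34*(48 + 34))*(3 + 3) = (2*34*82)*6 = 5576*6 = 33456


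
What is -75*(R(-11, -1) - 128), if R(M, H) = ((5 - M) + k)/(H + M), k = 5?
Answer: 38925/4 ≈ 9731.3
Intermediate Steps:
R(M, H) = (10 - M)/(H + M) (R(M, H) = ((5 - M) + 5)/(H + M) = (10 - M)/(H + M))
-75*(R(-11, -1) - 128) = -75*((10 - 1*(-11))/(-1 - 11) - 128) = -75*((10 + 11)/(-12) - 128) = -75*(-1/12*21 - 128) = -75*(-7/4 - 128) = -75*(-519/4) = 38925/4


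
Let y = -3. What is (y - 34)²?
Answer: 1369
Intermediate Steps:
(y - 34)² = (-3 - 34)² = (-37)² = 1369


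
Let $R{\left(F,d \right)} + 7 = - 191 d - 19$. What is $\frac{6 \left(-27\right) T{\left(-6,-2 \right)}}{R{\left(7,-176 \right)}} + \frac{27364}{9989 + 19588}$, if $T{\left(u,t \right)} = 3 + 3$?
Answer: $\frac{445203958}{496745715} \approx 0.89624$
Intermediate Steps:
$T{\left(u,t \right)} = 6$
$R{\left(F,d \right)} = -26 - 191 d$ ($R{\left(F,d \right)} = -7 - \left(19 + 191 d\right) = -26 - 191 d$)
$\frac{6 \left(-27\right) T{\left(-6,-2 \right)}}{R{\left(7,-176 \right)}} + \frac{27364}{9989 + 19588} = \frac{6 \left(-27\right) 6}{-26 - -33616} + \frac{27364}{9989 + 19588} = \frac{\left(-162\right) 6}{-26 + 33616} + \frac{27364}{29577} = - \frac{972}{33590} + 27364 \cdot \frac{1}{29577} = \left(-972\right) \frac{1}{33590} + \frac{27364}{29577} = - \frac{486}{16795} + \frac{27364}{29577} = \frac{445203958}{496745715}$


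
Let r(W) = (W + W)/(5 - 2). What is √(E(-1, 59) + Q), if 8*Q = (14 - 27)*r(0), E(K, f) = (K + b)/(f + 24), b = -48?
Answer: 7*I*√83/83 ≈ 0.76835*I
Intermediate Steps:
r(W) = 2*W/3 (r(W) = (2*W)/3 = (2*W)*(⅓) = 2*W/3)
E(K, f) = (-48 + K)/(24 + f) (E(K, f) = (K - 48)/(f + 24) = (-48 + K)/(24 + f))
Q = 0 (Q = ((14 - 27)*((⅔)*0))/8 = (-13*0)/8 = (⅛)*0 = 0)
√(E(-1, 59) + Q) = √((-48 - 1)/(24 + 59) + 0) = √(-49/83 + 0) = √(-49/83) = 7*I*√83/83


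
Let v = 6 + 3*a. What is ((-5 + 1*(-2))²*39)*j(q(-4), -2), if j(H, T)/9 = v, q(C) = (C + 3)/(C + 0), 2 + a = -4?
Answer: -206388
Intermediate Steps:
a = -6 (a = -2 - 4 = -6)
q(C) = (3 + C)/C
v = -12 (v = 6 + 3*(-6) = 6 - 18 = -12)
j(H, T) = -108 (j(H, T) = 9*(-12) = -108)
((-5 + 1*(-2))²*39)*j(q(-4), -2) = ((-5 + 1*(-2))²*39)*(-108) = ((-5 - 2)²*39)*(-108) = ((-7)²*39)*(-108) = (49*39)*(-108) = 1911*(-108) = -206388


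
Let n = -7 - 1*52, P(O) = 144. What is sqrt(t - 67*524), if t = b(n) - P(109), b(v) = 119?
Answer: 7*I*sqrt(717) ≈ 187.44*I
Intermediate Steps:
n = -59 (n = -7 - 52 = -59)
t = -25 (t = 119 - 1*144 = 119 - 144 = -25)
sqrt(t - 67*524) = sqrt(-25 - 67*524) = sqrt(-25 - 35108) = sqrt(-35133) = 7*I*sqrt(717)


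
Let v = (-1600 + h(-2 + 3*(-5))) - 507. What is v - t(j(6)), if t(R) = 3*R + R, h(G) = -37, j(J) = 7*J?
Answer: -2312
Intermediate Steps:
t(R) = 4*R
v = -2144 (v = (-1600 - 37) - 507 = -1637 - 507 = -2144)
v - t(j(6)) = -2144 - 4*7*6 = -2144 - 4*42 = -2144 - 1*168 = -2144 - 168 = -2312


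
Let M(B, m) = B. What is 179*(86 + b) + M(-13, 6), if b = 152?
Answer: 42589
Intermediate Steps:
179*(86 + b) + M(-13, 6) = 179*(86 + 152) - 13 = 179*238 - 13 = 42602 - 13 = 42589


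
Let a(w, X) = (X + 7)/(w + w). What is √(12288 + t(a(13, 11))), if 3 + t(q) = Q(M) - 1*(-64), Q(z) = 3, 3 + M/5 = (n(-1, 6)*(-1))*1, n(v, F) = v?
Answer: 8*√193 ≈ 111.14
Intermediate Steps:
a(w, X) = (7 + X)/(2*w) (a(w, X) = (7 + X)/((2*w)) = (7 + X)*(1/(2*w)) = (7 + X)/(2*w))
M = -10 (M = -15 + 5*(-1*(-1)*1) = -15 + 5*(1*1) = -15 + 5*1 = -15 + 5 = -10)
t(q) = 64 (t(q) = -3 + (3 - 1*(-64)) = -3 + (3 + 64) = -3 + 67 = 64)
√(12288 + t(a(13, 11))) = √(12288 + 64) = √12352 = 8*√193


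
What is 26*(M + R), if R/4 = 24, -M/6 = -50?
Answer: 10296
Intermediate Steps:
M = 300 (M = -6*(-50) = 300)
R = 96 (R = 4*24 = 96)
26*(M + R) = 26*(300 + 96) = 26*396 = 10296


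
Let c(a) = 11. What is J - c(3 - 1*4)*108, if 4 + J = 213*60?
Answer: 11588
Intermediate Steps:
J = 12776 (J = -4 + 213*60 = -4 + 12780 = 12776)
J - c(3 - 1*4)*108 = 12776 - 11*108 = 12776 - 1*1188 = 12776 - 1188 = 11588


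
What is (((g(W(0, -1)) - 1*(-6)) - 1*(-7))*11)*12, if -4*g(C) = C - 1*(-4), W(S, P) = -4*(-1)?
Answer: 1452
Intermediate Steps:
W(S, P) = 4
g(C) = -1 - C/4 (g(C) = -(C - 1*(-4))/4 = -(C + 4)/4 = -(4 + C)/4 = -1 - C/4)
(((g(W(0, -1)) - 1*(-6)) - 1*(-7))*11)*12 = ((((-1 - ¼*4) - 1*(-6)) - 1*(-7))*11)*12 = ((((-1 - 1) + 6) + 7)*11)*12 = (((-2 + 6) + 7)*11)*12 = ((4 + 7)*11)*12 = (11*11)*12 = 121*12 = 1452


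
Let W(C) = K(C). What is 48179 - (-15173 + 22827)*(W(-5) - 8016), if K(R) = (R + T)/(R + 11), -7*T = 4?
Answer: 429868252/7 ≈ 6.1410e+7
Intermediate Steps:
T = -4/7 (T = -1/7*4 = -4/7 ≈ -0.57143)
K(R) = (-4/7 + R)/(11 + R) (K(R) = (R - 4/7)/(R + 11) = (-4/7 + R)/(11 + R))
W(C) = (-4/7 + C)/(11 + C)
48179 - (-15173 + 22827)*(W(-5) - 8016) = 48179 - (-15173 + 22827)*((-4/7 - 5)/(11 - 5) - 8016) = 48179 - 7654*(-39/7/6 - 8016) = 48179 - 7654*((1/6)*(-39/7) - 8016) = 48179 - 7654*(-13/14 - 8016) = 48179 - 7654*(-112237)/14 = 48179 - 1*(-429530999/7) = 48179 + 429530999/7 = 429868252/7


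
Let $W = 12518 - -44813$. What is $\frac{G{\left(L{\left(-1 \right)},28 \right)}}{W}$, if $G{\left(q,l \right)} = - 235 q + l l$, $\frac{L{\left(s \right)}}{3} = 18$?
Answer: $- \frac{11906}{57331} \approx -0.20767$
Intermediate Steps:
$L{\left(s \right)} = 54$ ($L{\left(s \right)} = 3 \cdot 18 = 54$)
$W = 57331$ ($W = 12518 + 44813 = 57331$)
$G{\left(q,l \right)} = l^{2} - 235 q$ ($G{\left(q,l \right)} = - 235 q + l^{2} = l^{2} - 235 q$)
$\frac{G{\left(L{\left(-1 \right)},28 \right)}}{W} = \frac{28^{2} - 12690}{57331} = \left(784 - 12690\right) \frac{1}{57331} = \left(-11906\right) \frac{1}{57331} = - \frac{11906}{57331}$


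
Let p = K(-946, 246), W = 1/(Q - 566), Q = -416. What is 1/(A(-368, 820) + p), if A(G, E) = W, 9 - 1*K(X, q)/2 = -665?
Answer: 982/1323735 ≈ 0.00074184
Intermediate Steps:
W = -1/982 (W = 1/(-416 - 566) = 1/(-982) = -1/982 ≈ -0.0010183)
K(X, q) = 1348 (K(X, q) = 18 - 2*(-665) = 18 + 1330 = 1348)
p = 1348
A(G, E) = -1/982
1/(A(-368, 820) + p) = 1/(-1/982 + 1348) = 1/(1323735/982) = 982/1323735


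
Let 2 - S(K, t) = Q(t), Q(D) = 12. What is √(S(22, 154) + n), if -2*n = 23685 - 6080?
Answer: 5*I*√1410/2 ≈ 93.875*I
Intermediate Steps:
S(K, t) = -10 (S(K, t) = 2 - 1*12 = 2 - 12 = -10)
n = -17605/2 (n = -(23685 - 6080)/2 = -½*17605 = -17605/2 ≈ -8802.5)
√(S(22, 154) + n) = √(-10 - 17605/2) = √(-17625/2) = 5*I*√1410/2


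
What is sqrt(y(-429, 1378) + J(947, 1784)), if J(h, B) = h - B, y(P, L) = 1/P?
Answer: I*sqrt(154042746)/429 ≈ 28.931*I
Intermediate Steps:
sqrt(y(-429, 1378) + J(947, 1784)) = sqrt(1/(-429) + (947 - 1*1784)) = sqrt(-1/429 + (947 - 1784)) = sqrt(-1/429 - 837) = sqrt(-359074/429) = I*sqrt(154042746)/429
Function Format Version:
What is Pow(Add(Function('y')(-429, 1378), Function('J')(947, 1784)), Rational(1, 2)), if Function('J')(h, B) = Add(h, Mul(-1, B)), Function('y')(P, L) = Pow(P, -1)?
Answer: Mul(Rational(1, 429), I, Pow(154042746, Rational(1, 2))) ≈ Mul(28.931, I)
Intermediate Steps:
Pow(Add(Function('y')(-429, 1378), Function('J')(947, 1784)), Rational(1, 2)) = Pow(Add(Pow(-429, -1), Add(947, Mul(-1, 1784))), Rational(1, 2)) = Pow(Add(Rational(-1, 429), Add(947, -1784)), Rational(1, 2)) = Pow(Add(Rational(-1, 429), -837), Rational(1, 2)) = Pow(Rational(-359074, 429), Rational(1, 2)) = Mul(Rational(1, 429), I, Pow(154042746, Rational(1, 2)))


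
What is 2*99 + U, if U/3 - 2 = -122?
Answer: -162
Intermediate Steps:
U = -360 (U = 6 + 3*(-122) = 6 - 366 = -360)
2*99 + U = 2*99 - 360 = 198 - 360 = -162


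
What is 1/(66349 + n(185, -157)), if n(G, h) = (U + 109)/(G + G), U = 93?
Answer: 185/12274666 ≈ 1.5072e-5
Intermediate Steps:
n(G, h) = 101/G (n(G, h) = (93 + 109)/(G + G) = 202/((2*G)) = 202*(1/(2*G)) = 101/G)
1/(66349 + n(185, -157)) = 1/(66349 + 101/185) = 1/(12274666/185) = 185/12274666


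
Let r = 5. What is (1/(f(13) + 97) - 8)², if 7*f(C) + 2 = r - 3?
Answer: 600625/9409 ≈ 63.835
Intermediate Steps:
f(C) = 0 (f(C) = -2/7 + (5 - 3)/7 = -2/7 + (⅐)*2 = -2/7 + 2/7 = 0)
(1/(f(13) + 97) - 8)² = (1/(0 + 97) - 8)² = (1/97 - 8)² = (-775/97)² = 600625/9409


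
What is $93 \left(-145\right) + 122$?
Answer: $-13363$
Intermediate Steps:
$93 \left(-145\right) + 122 = -13485 + 122 = -13363$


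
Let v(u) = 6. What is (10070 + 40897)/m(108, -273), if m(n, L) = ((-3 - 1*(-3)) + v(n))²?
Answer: 5663/4 ≈ 1415.8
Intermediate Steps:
m(n, L) = 36 (m(n, L) = ((-3 - 1*(-3)) + 6)² = ((-3 + 3) + 6)² = (0 + 6)² = 6² = 36)
(10070 + 40897)/m(108, -273) = (10070 + 40897)/36 = 50967*(1/36) = 5663/4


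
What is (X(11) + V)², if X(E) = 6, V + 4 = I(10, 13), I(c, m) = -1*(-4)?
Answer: 36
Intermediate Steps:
I(c, m) = 4
V = 0 (V = -4 + 4 = 0)
(X(11) + V)² = (6 + 0)² = 6² = 36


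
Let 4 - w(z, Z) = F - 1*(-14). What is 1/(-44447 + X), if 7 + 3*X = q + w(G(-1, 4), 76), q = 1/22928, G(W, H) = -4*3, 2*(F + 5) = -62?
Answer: -22928/1018935605 ≈ -2.2502e-5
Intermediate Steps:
F = -36 (F = -5 + (1/2)*(-62) = -5 - 31 = -36)
G(W, H) = -12
w(z, Z) = 26 (w(z, Z) = 4 - (-36 - 1*(-14)) = 4 - (-36 + 14) = 4 - 1*(-22) = 4 + 22 = 26)
q = 1/22928 ≈ 4.3615e-5
X = 145211/22928 (X = -7/3 + (1/22928 + 26)/3 = -7/3 + (1/3)*(596129/22928) = -7/3 + 596129/68784 = 145211/22928 ≈ 6.3334)
1/(-44447 + X) = 1/(-44447 + 145211/22928) = 1/(-1018935605/22928) = -22928/1018935605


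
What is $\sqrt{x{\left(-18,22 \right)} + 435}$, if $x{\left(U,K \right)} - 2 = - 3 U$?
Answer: $\sqrt{491} \approx 22.159$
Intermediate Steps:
$x{\left(U,K \right)} = 2 - 3 U$
$\sqrt{x{\left(-18,22 \right)} + 435} = \sqrt{\left(2 - -54\right) + 435} = \sqrt{\left(2 + 54\right) + 435} = \sqrt{56 + 435} = \sqrt{491}$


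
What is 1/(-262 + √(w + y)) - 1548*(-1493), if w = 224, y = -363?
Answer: 158968793150/68783 - I*√139/68783 ≈ 2.3112e+6 - 0.00017141*I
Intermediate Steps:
1/(-262 + √(w + y)) - 1548*(-1493) = 1/(-262 + √(224 - 363)) - 1548*(-1493) = 1/(-262 + √(-139)) + 2311164 = 1/(-262 + I*√139) + 2311164 = 2311164 + 1/(-262 + I*√139)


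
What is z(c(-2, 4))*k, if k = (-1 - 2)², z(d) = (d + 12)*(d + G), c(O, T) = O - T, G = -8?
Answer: -756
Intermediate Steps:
z(d) = (-8 + d)*(12 + d) (z(d) = (d + 12)*(d - 8) = (12 + d)*(-8 + d) = (-8 + d)*(12 + d))
k = 9 (k = (-3)² = 9)
z(c(-2, 4))*k = (-96 + (-2 - 1*4)² + 4*(-2 - 1*4))*9 = (-96 + (-2 - 4)² + 4*(-2 - 4))*9 = (-96 + (-6)² + 4*(-6))*9 = (-96 + 36 - 24)*9 = -84*9 = -756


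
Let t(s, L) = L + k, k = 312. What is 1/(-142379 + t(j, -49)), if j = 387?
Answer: -1/142116 ≈ -7.0365e-6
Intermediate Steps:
t(s, L) = 312 + L (t(s, L) = L + 312 = 312 + L)
1/(-142379 + t(j, -49)) = 1/(-142379 + (312 - 49)) = 1/(-142379 + 263) = 1/(-142116) = -1/142116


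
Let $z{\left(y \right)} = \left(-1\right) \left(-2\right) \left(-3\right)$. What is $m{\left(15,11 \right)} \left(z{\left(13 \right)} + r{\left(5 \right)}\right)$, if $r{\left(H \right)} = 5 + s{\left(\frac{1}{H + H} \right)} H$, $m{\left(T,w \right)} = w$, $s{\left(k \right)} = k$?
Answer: $- \frac{11}{2} \approx -5.5$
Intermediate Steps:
$r{\left(H \right)} = \frac{11}{2}$ ($r{\left(H \right)} = 5 + \frac{H}{H + H} = 5 + \frac{H}{2 H} = 5 + \frac{1}{2 H} H = 5 + \frac{1}{2} = \frac{11}{2}$)
$z{\left(y \right)} = -6$ ($z{\left(y \right)} = 2 \left(-3\right) = -6$)
$m{\left(15,11 \right)} \left(z{\left(13 \right)} + r{\left(5 \right)}\right) = 11 \left(-6 + \frac{11}{2}\right) = 11 \left(- \frac{1}{2}\right) = - \frac{11}{2}$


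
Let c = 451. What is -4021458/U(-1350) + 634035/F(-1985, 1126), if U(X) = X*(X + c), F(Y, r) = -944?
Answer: -128882139017/190947600 ≈ -674.96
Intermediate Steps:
U(X) = X*(451 + X) (U(X) = X*(X + 451) = X*(451 + X))
-4021458/U(-1350) + 634035/F(-1985, 1126) = -4021458*(-1/(1350*(451 - 1350))) + 634035/(-944) = -4021458/((-1350*(-899))) + 634035*(-1/944) = -4021458/1213650 - 634035/944 = -4021458*1/1213650 - 634035/944 = -670243/202275 - 634035/944 = -128882139017/190947600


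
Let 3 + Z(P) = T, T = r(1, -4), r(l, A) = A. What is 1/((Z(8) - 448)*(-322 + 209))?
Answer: 1/51415 ≈ 1.9450e-5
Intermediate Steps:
T = -4
Z(P) = -7 (Z(P) = -3 - 4 = -7)
1/((Z(8) - 448)*(-322 + 209)) = 1/((-7 - 448)*(-322 + 209)) = 1/(-455*(-113)) = 1/51415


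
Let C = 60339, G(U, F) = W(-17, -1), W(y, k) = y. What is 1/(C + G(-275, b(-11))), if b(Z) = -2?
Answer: 1/60322 ≈ 1.6578e-5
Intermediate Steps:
G(U, F) = -17
1/(C + G(-275, b(-11))) = 1/(60339 - 17) = 1/60322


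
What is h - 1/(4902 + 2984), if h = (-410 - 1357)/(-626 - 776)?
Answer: 3483290/2764043 ≈ 1.2602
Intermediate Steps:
h = 1767/1402 (h = -1767/(-1402) = -1767*(-1/1402) = 1767/1402 ≈ 1.2603)
h - 1/(4902 + 2984) = 1767/1402 - 1/(4902 + 2984) = 1767/1402 - 1/7886 = 3483290/2764043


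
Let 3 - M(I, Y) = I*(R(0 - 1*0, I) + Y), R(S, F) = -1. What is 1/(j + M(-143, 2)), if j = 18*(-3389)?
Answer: -1/60856 ≈ -1.6432e-5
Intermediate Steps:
M(I, Y) = 3 - I*(-1 + Y)
j = -61002
1/(j + M(-143, 2)) = 1/(-61002 + (3 - 143 - 1*(-143)*2)) = 1/(-61002 + (3 - 143 + 286)) = 1/(-61002 + 146) = 1/(-60856) = -1/60856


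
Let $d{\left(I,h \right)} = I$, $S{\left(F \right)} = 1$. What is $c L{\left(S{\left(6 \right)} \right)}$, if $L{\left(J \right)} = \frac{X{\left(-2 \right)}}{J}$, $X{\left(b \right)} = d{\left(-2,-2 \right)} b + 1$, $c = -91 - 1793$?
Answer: $-9420$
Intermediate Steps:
$c = -1884$
$X{\left(b \right)} = 1 - 2 b$ ($X{\left(b \right)} = - 2 b + 1 = 1 - 2 b$)
$L{\left(J \right)} = \frac{5}{J}$ ($L{\left(J \right)} = \frac{1 - -4}{J} = \frac{1 + 4}{J} = \frac{5}{J}$)
$c L{\left(S{\left(6 \right)} \right)} = - 1884 \cdot \frac{5}{1} = - 1884 \cdot 5 \cdot 1 = \left(-1884\right) 5 = -9420$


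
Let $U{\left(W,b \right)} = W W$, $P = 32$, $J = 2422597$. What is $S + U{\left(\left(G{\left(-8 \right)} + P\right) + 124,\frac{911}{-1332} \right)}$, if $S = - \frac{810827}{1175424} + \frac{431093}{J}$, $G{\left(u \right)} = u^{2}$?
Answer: $\frac{137821349366595913}{2847578656128} \approx 48400.0$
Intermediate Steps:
$U{\left(W,b \right)} = W^{2}$
$S = - \frac{1457589999287}{2847578656128}$ ($S = - \frac{810827}{1175424} + \frac{431093}{2422597} = - \frac{1457589999287}{2847578656128} \approx -0.51187$)
$S + U{\left(\left(G{\left(-8 \right)} + P\right) + 124,\frac{911}{-1332} \right)} = - \frac{1457589999287}{2847578656128} + \left(\left(\left(-8\right)^{2} + 32\right) + 124\right)^{2} = - \frac{1457589999287}{2847578656128} + \left(\left(64 + 32\right) + 124\right)^{2} = - \frac{1457589999287}{2847578656128} + \left(96 + 124\right)^{2} = - \frac{1457589999287}{2847578656128} + 220^{2} = - \frac{1457589999287}{2847578656128} + 48400 = \frac{137821349366595913}{2847578656128}$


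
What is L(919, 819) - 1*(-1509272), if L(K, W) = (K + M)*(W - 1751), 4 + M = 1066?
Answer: -337020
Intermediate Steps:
M = 1062 (M = -4 + 1066 = 1062)
L(K, W) = (-1751 + W)*(1062 + K) (L(K, W) = (K + 1062)*(W - 1751) = (1062 + K)*(-1751 + W) = (-1751 + W)*(1062 + K))
L(919, 819) - 1*(-1509272) = (-1859562 - 1751*919 + 1062*819 + 919*819) - 1*(-1509272) = (-1859562 - 1609169 + 869778 + 752661) + 1509272 = -1846292 + 1509272 = -337020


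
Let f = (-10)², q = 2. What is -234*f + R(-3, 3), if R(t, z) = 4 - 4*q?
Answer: -23404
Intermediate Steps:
R(t, z) = -4 (R(t, z) = 4 - 4*2 = 4 - 8 = -4)
f = 100
-234*f + R(-3, 3) = -234*100 - 4 = -23400 - 4 = -23404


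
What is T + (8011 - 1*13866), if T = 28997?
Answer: 23142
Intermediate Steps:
T + (8011 - 1*13866) = 28997 + (8011 - 1*13866) = 28997 + (8011 - 13866) = 28997 - 5855 = 23142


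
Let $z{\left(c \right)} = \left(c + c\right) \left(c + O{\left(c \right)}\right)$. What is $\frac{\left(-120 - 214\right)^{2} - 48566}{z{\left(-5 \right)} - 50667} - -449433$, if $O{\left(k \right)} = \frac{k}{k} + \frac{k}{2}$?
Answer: $\frac{11371072838}{25301} \approx 4.4943 \cdot 10^{5}$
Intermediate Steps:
$O{\left(k \right)} = 1 + \frac{k}{2}$ ($O{\left(k \right)} = 1 + k \frac{1}{2} = 1 + \frac{k}{2}$)
$z{\left(c \right)} = 2 c \left(1 + \frac{3 c}{2}\right)$ ($z{\left(c \right)} = \left(c + c\right) \left(c + \left(1 + \frac{c}{2}\right)\right) = 2 c \left(1 + \frac{3 c}{2}\right)$)
$\frac{\left(-120 - 214\right)^{2} - 48566}{z{\left(-5 \right)} - 50667} - -449433 = \frac{\left(-120 - 214\right)^{2} - 48566}{- 5 \left(2 + 3 \left(-5\right)\right) - 50667} - -449433 = \frac{\left(-334\right)^{2} - 48566}{- 5 \left(2 - 15\right) - 50667} + 449433 = \frac{111556 - 48566}{\left(-5\right) \left(-13\right) - 50667} + 449433 = \frac{62990}{65 - 50667} + 449433 = \frac{62990}{-50602} + 449433 = 62990 \left(- \frac{1}{50602}\right) + 449433 = - \frac{31495}{25301} + 449433 = \frac{11371072838}{25301}$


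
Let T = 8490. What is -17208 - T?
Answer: -25698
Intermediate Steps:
-17208 - T = -17208 - 1*8490 = -17208 - 8490 = -25698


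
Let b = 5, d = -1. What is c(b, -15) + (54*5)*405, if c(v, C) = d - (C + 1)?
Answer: 109363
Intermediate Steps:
c(v, C) = -2 - C (c(v, C) = -1 - (C + 1) = -1 - (1 + C) = -1 + (-1 - C) = -2 - C)
c(b, -15) + (54*5)*405 = (-2 - 1*(-15)) + (54*5)*405 = (-2 + 15) + 270*405 = 13 + 109350 = 109363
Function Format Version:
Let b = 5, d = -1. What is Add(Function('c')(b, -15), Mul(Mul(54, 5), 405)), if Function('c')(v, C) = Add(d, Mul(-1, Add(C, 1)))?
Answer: 109363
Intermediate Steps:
Function('c')(v, C) = Add(-2, Mul(-1, C)) (Function('c')(v, C) = Add(-1, Mul(-1, Add(C, 1))) = Add(-1, Mul(-1, Add(1, C))) = Add(-1, Add(-1, Mul(-1, C))) = Add(-2, Mul(-1, C)))
Add(Function('c')(b, -15), Mul(Mul(54, 5), 405)) = Add(Add(-2, Mul(-1, -15)), Mul(Mul(54, 5), 405)) = Add(Add(-2, 15), Mul(270, 405)) = Add(13, 109350) = 109363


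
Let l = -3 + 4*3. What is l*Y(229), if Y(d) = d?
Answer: 2061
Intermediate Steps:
l = 9 (l = -3 + 12 = 9)
l*Y(229) = 9*229 = 2061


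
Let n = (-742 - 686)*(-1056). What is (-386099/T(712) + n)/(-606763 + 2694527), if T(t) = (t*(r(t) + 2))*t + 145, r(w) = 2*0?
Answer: 218446989835/302437370316 ≈ 0.72229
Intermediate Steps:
r(w) = 0
n = 1507968 (n = -1428*(-1056) = 1507968)
T(t) = 145 + 2*t² (T(t) = (t*(0 + 2))*t + 145 = (t*2)*t + 145 = (2*t)*t + 145 = 2*t² + 145 = 145 + 2*t²)
(-386099/T(712) + n)/(-606763 + 2694527) = (-386099/(145 + 2*712²) + 1507968)/(-606763 + 2694527) = (-386099/(145 + 2*506944) + 1507968)/2087764 = (-386099/(145 + 1013888) + 1507968)*(1/2087764) = (-386099/1014033 + 1507968)*(1/2087764) = (1529128928845/1014033)*(1/2087764) = 218446989835/302437370316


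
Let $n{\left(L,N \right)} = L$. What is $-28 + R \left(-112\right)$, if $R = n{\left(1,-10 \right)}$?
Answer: $-140$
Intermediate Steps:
$R = 1$
$-28 + R \left(-112\right) = -28 + 1 \left(-112\right) = -28 - 112 = -140$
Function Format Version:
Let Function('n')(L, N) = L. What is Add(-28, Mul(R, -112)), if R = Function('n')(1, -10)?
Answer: -140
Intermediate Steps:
R = 1
Add(-28, Mul(R, -112)) = Add(-28, Mul(1, -112)) = Add(-28, -112) = -140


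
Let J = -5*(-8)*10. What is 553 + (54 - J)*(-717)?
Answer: 248635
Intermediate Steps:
J = 400 (J = 40*10 = 400)
553 + (54 - J)*(-717) = 553 + (54 - 1*400)*(-717) = 553 + (54 - 400)*(-717) = 553 - 346*(-717) = 553 + 248082 = 248635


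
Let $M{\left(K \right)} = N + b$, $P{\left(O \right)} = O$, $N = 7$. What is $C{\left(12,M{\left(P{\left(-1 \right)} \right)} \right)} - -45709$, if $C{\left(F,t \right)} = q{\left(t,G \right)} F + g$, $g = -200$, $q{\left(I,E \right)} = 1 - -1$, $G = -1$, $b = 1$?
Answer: $45533$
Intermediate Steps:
$M{\left(K \right)} = 8$ ($M{\left(K \right)} = 7 + 1 = 8$)
$q{\left(I,E \right)} = 2$ ($q{\left(I,E \right)} = 1 + 1 = 2$)
$C{\left(F,t \right)} = -200 + 2 F$ ($C{\left(F,t \right)} = 2 F - 200 = -200 + 2 F$)
$C{\left(12,M{\left(P{\left(-1 \right)} \right)} \right)} - -45709 = \left(-200 + 2 \cdot 12\right) - -45709 = \left(-200 + 24\right) + 45709 = -176 + 45709 = 45533$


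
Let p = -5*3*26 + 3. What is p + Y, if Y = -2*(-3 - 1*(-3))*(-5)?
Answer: -387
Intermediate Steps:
p = -387 (p = -15*26 + 3 = -390 + 3 = -387)
Y = 0 (Y = -2*(-3 + 3)*(-5) = -2*0*(-5) = 0*(-5) = 0)
p + Y = -387 + 0 = -387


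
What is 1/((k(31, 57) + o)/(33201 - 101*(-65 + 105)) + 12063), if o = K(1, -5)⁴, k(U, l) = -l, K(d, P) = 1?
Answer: 29161/351769087 ≈ 8.2898e-5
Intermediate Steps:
o = 1 (o = 1⁴ = 1)
1/((k(31, 57) + o)/(33201 - 101*(-65 + 105)) + 12063) = 1/((-1*57 + 1)/(33201 - 101*(-65 + 105)) + 12063) = 1/((-57 + 1)/(33201 - 101*40) + 12063) = 1/(-56/(33201 - 4040) + 12063) = 1/(-56/29161 + 12063) = 1/(351769087/29161) = 29161/351769087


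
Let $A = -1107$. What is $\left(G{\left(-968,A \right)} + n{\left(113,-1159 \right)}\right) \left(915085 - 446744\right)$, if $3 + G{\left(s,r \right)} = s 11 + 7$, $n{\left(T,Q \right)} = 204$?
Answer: $-4889480040$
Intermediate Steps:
$G{\left(s,r \right)} = 4 + 11 s$ ($G{\left(s,r \right)} = -3 + \left(s 11 + 7\right) = -3 + \left(11 s + 7\right) = -3 + \left(7 + 11 s\right) = 4 + 11 s$)
$\left(G{\left(-968,A \right)} + n{\left(113,-1159 \right)}\right) \left(915085 - 446744\right) = \left(\left(4 + 11 \left(-968\right)\right) + 204\right) \left(915085 - 446744\right) = \left(\left(4 - 10648\right) + 204\right) 468341 = \left(-10644 + 204\right) 468341 = \left(-10440\right) 468341 = -4889480040$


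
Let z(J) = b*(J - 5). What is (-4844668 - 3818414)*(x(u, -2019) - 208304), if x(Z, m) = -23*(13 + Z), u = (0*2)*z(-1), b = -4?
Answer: 1807144894446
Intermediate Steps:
z(J) = 20 - 4*J (z(J) = -4*(J - 5) = -4*(-5 + J) = 20 - 4*J)
u = 0 (u = (0*2)*(20 - 4*(-1)) = 0*(20 + 4) = 0*24 = 0)
x(Z, m) = -299 - 23*Z
(-4844668 - 3818414)*(x(u, -2019) - 208304) = (-4844668 - 3818414)*((-299 - 23*0) - 208304) = -8663082*((-299 + 0) - 208304) = -8663082*(-299 - 208304) = -8663082*(-208603) = 1807144894446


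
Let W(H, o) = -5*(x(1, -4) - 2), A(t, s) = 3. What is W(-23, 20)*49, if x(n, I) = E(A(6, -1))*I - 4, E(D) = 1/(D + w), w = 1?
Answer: 1715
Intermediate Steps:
E(D) = 1/(1 + D) (E(D) = 1/(D + 1) = 1/(1 + D))
x(n, I) = -4 + I/4 (x(n, I) = I/(1 + 3) - 4 = I/4 - 4 = -4 + I/4)
W(H, o) = 35 (W(H, o) = -5*((-4 + (¼)*(-4)) - 2) = -5*((-4 - 1) - 2) = -5*(-5 - 2) = -5*(-7) = 35)
W(-23, 20)*49 = 35*49 = 1715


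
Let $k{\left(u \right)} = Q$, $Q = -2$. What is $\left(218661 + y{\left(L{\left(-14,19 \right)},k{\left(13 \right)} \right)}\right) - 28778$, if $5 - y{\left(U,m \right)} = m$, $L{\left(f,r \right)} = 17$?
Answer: $189890$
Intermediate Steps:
$k{\left(u \right)} = -2$
$y{\left(U,m \right)} = 5 - m$
$\left(218661 + y{\left(L{\left(-14,19 \right)},k{\left(13 \right)} \right)}\right) - 28778 = \left(218661 + \left(5 - -2\right)\right) - 28778 = \left(218661 + \left(5 + 2\right)\right) - 28778 = \left(218661 + 7\right) - 28778 = 218668 - 28778 = 189890$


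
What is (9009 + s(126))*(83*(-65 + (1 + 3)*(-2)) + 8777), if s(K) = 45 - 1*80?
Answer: 24391332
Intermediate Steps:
s(K) = -35 (s(K) = 45 - 80 = -35)
(9009 + s(126))*(83*(-65 + (1 + 3)*(-2)) + 8777) = (9009 - 35)*(83*(-65 + (1 + 3)*(-2)) + 8777) = 8974*(83*(-65 + 4*(-2)) + 8777) = 8974*(83*(-65 - 8) + 8777) = 8974*(83*(-73) + 8777) = 8974*(-6059 + 8777) = 8974*2718 = 24391332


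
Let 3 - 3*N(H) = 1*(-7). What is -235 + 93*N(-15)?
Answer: 75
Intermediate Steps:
N(H) = 10/3 (N(H) = 1 - (-7)/3 = 1 - ⅓*(-7) = 1 + 7/3 = 10/3)
-235 + 93*N(-15) = -235 + 93*(10/3) = -235 + 310 = 75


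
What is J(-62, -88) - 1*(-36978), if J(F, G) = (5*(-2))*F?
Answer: 37598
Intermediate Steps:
J(F, G) = -10*F
J(-62, -88) - 1*(-36978) = -10*(-62) - 1*(-36978) = 620 + 36978 = 37598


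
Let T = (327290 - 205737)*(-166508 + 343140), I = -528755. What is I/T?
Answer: -528755/21470149496 ≈ -2.4627e-5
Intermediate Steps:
T = 21470149496 (T = 121553*176632 = 21470149496)
I/T = -528755/21470149496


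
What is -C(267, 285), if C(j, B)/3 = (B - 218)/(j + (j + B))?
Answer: -67/273 ≈ -0.24542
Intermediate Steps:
C(j, B) = 3*(-218 + B)/(B + 2*j) (C(j, B) = 3*((B - 218)/(j + (j + B))) = 3*((-218 + B)/(j + (B + j))) = 3*((-218 + B)/(B + 2*j)) = 3*(-218 + B)/(B + 2*j))
-C(267, 285) = -3*(-218 + 285)/(285 + 2*267) = -3*67/(285 + 534) = -3*67/819 = -1*67/273 = -67/273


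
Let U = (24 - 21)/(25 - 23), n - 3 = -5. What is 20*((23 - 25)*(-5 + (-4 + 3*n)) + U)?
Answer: 630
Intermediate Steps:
n = -2 (n = 3 - 5 = -2)
U = 3/2 ≈ 1.5000
20*((23 - 25)*(-5 + (-4 + 3*n)) + U) = 20*((23 - 25)*(-5 + (-4 + 3*(-2))) + 3/2) = 20*(-2*(-5 + (-4 - 6)) + 3/2) = 20*(-2*(-5 - 10) + 3/2) = 20*(-2*(-15) + 3/2) = 20*(30 + 3/2) = 20*(63/2) = 630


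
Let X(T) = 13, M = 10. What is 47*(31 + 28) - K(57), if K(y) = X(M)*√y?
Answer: 2773 - 13*√57 ≈ 2674.9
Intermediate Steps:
K(y) = 13*√y
47*(31 + 28) - K(57) = 47*(31 + 28) - 13*√57 = 47*59 - 13*√57 = 2773 - 13*√57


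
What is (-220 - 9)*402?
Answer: -92058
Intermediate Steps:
(-220 - 9)*402 = -229*402 = -92058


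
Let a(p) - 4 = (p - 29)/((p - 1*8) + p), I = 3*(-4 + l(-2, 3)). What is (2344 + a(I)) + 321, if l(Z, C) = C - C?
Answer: 85449/32 ≈ 2670.3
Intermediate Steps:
l(Z, C) = 0
I = -12 (I = 3*(-4 + 0) = 3*(-4) = -12)
a(p) = 4 + (-29 + p)/(-8 + 2*p) (a(p) = 4 + (p - 29)/((p - 1*8) + p) = 4 + (-29 + p)/((p - 8) + p) = 4 + (-29 + p)/((-8 + p) + p) = 4 + (-29 + p)/(-8 + 2*p))
(2344 + a(I)) + 321 = (2344 + (-61 + 9*(-12))/(2*(-4 - 12))) + 321 = (2344 + (½)*(-61 - 108)/(-16)) + 321 = (2344 + (½)*(-1/16)*(-169)) + 321 = (2344 + 169/32) + 321 = 75177/32 + 321 = 85449/32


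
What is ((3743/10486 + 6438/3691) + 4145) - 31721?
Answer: -1067215381495/38703826 ≈ -27574.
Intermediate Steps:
((3743/10486 + 6438/3691) + 4145) - 31721 = (81324281/38703826 + 4145) - 31721 = 160508683051/38703826 - 31721 = -1067215381495/38703826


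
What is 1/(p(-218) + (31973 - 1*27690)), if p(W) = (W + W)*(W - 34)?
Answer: 1/114155 ≈ 8.7600e-6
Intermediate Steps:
p(W) = 2*W*(-34 + W) (p(W) = (2*W)*(-34 + W) = 2*W*(-34 + W))
1/(p(-218) + (31973 - 1*27690)) = 1/(2*(-218)*(-34 - 218) + (31973 - 1*27690)) = 1/(2*(-218)*(-252) + (31973 - 27690)) = 1/(109872 + 4283) = 1/114155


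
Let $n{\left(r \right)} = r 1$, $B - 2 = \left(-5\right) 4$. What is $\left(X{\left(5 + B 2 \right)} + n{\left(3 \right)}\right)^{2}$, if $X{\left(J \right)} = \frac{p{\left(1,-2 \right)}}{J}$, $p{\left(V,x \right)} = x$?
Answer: $\frac{9025}{961} \approx 9.3913$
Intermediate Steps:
$B = -18$ ($B = 2 - 20 = -18$)
$n{\left(r \right)} = r$
$X{\left(J \right)} = - \frac{2}{J}$
$\left(X{\left(5 + B 2 \right)} + n{\left(3 \right)}\right)^{2} = \left(- \frac{2}{5 - 36} + 3\right)^{2} = \left(- \frac{2}{-31} + 3\right)^{2} = \left(\left(-2\right) \left(- \frac{1}{31}\right) + 3\right)^{2} = \left(\frac{2}{31} + 3\right)^{2} = \left(\frac{95}{31}\right)^{2} = \frac{9025}{961}$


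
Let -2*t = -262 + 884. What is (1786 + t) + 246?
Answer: 1721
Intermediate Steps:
t = -311 (t = -(-262 + 884)/2 = -½*622 = -311)
(1786 + t) + 246 = (1786 - 311) + 246 = 1475 + 246 = 1721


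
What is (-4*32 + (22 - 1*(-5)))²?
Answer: 10201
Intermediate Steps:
(-4*32 + (22 - 1*(-5)))² = (-128 + (22 + 5))² = (-128 + 27)² = (-101)² = 10201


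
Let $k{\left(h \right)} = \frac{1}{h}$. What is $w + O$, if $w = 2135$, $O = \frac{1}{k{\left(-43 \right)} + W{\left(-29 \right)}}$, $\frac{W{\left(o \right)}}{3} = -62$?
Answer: $\frac{17077822}{7999} \approx 2135.0$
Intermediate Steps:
$W{\left(o \right)} = -186$ ($W{\left(o \right)} = 3 \left(-62\right) = -186$)
$O = - \frac{43}{7999}$ ($O = \frac{1}{\frac{1}{-43} - 186} = \frac{1}{- \frac{1}{43} - 186} = \frac{1}{- \frac{7999}{43}} = - \frac{43}{7999} \approx -0.0053757$)
$w + O = 2135 - \frac{43}{7999} = \frac{17077822}{7999}$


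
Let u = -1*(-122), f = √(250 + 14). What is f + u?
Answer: 122 + 2*√66 ≈ 138.25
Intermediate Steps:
f = 2*√66 (f = √264 = 2*√66 ≈ 16.248)
u = 122
f + u = 2*√66 + 122 = 122 + 2*√66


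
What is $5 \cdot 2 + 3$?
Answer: $13$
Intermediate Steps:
$5 \cdot 2 + 3 = 10 + 3 = 13$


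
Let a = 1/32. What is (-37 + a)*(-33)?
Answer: 39039/32 ≈ 1220.0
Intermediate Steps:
a = 1/32 ≈ 0.031250
(-37 + a)*(-33) = (-37 + 1/32)*(-33) = -1183/32*(-33) = 39039/32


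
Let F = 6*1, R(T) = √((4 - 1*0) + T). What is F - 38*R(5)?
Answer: -108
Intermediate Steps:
R(T) = √(4 + T) (R(T) = √((4 + 0) + T) = √(4 + T))
F = 6
F - 38*R(5) = 6 - 38*√(4 + 5) = 6 - 38*√9 = 6 - 38*3 = 6 - 114 = -108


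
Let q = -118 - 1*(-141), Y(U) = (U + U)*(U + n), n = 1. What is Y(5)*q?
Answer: 1380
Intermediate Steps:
Y(U) = 2*U*(1 + U) (Y(U) = (U + U)*(U + 1) = (2*U)*(1 + U) = 2*U*(1 + U))
q = 23 (q = -118 + 141 = 23)
Y(5)*q = (2*5*(1 + 5))*23 = (2*5*6)*23 = 60*23 = 1380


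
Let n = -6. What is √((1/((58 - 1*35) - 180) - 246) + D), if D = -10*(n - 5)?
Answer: I*√3352421/157 ≈ 11.662*I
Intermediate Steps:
D = 110 (D = -10*(-6 - 5) = -10*(-11) = 110)
√((1/((58 - 1*35) - 180) - 246) + D) = √((1/((58 - 1*35) - 180) - 246) + 110) = √((1/((58 - 35) - 180) - 246) + 110) = √((1/(23 - 180) - 246) + 110) = √((1/(-157) - 246) + 110) = √((-1/157 - 246) + 110) = √(-38623/157 + 110) = √(-21353/157) = I*√3352421/157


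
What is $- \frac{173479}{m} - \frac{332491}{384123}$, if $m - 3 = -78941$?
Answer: $\frac{40391099359}{30321901374} \approx 1.3321$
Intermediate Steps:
$m = -78938$ ($m = 3 - 78941 = -78938$)
$- \frac{173479}{m} - \frac{332491}{384123} = - \frac{173479}{-78938} - \frac{332491}{384123} = \left(-173479\right) \left(- \frac{1}{78938}\right) - \frac{332491}{384123} = \frac{173479}{78938} - \frac{332491}{384123} = \frac{40391099359}{30321901374}$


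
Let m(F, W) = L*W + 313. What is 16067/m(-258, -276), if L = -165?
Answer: 16067/45853 ≈ 0.35040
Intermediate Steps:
m(F, W) = 313 - 165*W (m(F, W) = -165*W + 313 = 313 - 165*W)
16067/m(-258, -276) = 16067/(313 - 165*(-276)) = 16067/(313 + 45540) = 16067/45853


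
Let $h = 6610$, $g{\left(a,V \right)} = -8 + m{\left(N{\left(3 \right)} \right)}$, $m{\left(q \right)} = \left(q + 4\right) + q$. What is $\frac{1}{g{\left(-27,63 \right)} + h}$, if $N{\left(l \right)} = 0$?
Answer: $\frac{1}{6606} \approx 0.00015138$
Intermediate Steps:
$m{\left(q \right)} = 4 + 2 q$ ($m{\left(q \right)} = \left(4 + q\right) + q = 4 + 2 q$)
$g{\left(a,V \right)} = -4$ ($g{\left(a,V \right)} = -8 + \left(4 + 2 \cdot 0\right) = -8 + \left(4 + 0\right) = -8 + 4 = -4$)
$\frac{1}{g{\left(-27,63 \right)} + h} = \frac{1}{-4 + 6610} = \frac{1}{6606}$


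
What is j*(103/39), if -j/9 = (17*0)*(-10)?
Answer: 0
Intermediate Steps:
j = 0 (j = -9*17*0*(-10) = -0*(-10) = -9*0 = 0)
j*(103/39) = 0*(103/39) = 0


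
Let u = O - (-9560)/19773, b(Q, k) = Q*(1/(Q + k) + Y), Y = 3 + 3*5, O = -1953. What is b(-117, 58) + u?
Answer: -4732380332/1166607 ≈ -4056.5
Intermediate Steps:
Y = 18 (Y = 3 + 15 = 18)
b(Q, k) = Q*(18 + 1/(Q + k)) (b(Q, k) = Q*(1/(Q + k) + 18) = Q*(18 + 1/(Q + k)))
u = -38607109/19773 (u = -1953 - (-9560)/19773 = -1953 - 1*(-9560/19773) = -1953 + 9560/19773 = -38607109/19773 ≈ -1952.5)
b(-117, 58) + u = -117*(1 + 18*(-117) + 18*58)/(-117 + 58) - 38607109/19773 = -117*(1 - 2106 + 1044)/(-59) - 38607109/19773 = -117*(-1/59)*(-1061) - 38607109/19773 = -124137/59 - 38607109/19773 = -4732380332/1166607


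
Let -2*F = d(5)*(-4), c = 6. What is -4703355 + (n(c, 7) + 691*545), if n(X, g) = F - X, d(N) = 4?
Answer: -4326758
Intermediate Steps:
F = 8 (F = -2*(-4) = -½*(-16) = 8)
n(X, g) = 8 - X
-4703355 + (n(c, 7) + 691*545) = -4703355 + ((8 - 1*6) + 691*545) = -4703355 + ((8 - 6) + 376595) = -4703355 + (2 + 376595) = -4703355 + 376597 = -4326758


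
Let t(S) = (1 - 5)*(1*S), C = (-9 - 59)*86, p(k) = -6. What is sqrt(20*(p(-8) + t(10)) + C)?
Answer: 12*I*sqrt(47) ≈ 82.268*I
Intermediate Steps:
C = -5848 (C = -68*86 = -5848)
t(S) = -4*S
sqrt(20*(p(-8) + t(10)) + C) = sqrt(20*(-6 - 4*10) - 5848) = sqrt(20*(-6 - 40) - 5848) = sqrt(20*(-46) - 5848) = sqrt(-920 - 5848) = sqrt(-6768) = 12*I*sqrt(47)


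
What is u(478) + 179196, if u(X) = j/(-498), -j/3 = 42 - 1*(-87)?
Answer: 29746665/166 ≈ 1.7920e+5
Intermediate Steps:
j = -387 (j = -3*(42 - 1*(-87)) = -3*(42 + 87) = -3*129 = -387)
u(X) = 129/166 (u(X) = -387/(-498) = -387*(-1/498) = 129/166)
u(478) + 179196 = 129/166 + 179196 = 29746665/166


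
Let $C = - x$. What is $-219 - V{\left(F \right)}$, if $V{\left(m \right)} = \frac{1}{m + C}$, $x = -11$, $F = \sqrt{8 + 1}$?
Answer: $- \frac{3067}{14} \approx -219.07$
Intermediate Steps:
$F = 3$ ($F = \sqrt{9} = 3$)
$C = 11$ ($C = \left(-1\right) \left(-11\right) = 11$)
$V{\left(m \right)} = \frac{1}{11 + m}$ ($V{\left(m \right)} = \frac{1}{m + 11} = \frac{1}{11 + m}$)
$-219 - V{\left(F \right)} = -219 - \frac{1}{11 + 3} = -219 - \frac{1}{14} = - \frac{3067}{14}$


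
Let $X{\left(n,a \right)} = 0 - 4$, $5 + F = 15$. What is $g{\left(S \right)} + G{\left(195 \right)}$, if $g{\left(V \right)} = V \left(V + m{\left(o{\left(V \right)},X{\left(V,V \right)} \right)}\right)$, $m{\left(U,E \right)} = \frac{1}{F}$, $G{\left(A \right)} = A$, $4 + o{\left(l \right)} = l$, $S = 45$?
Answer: $\frac{4449}{2} \approx 2224.5$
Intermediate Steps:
$o{\left(l \right)} = -4 + l$
$F = 10$ ($F = -5 + 15 = 10$)
$X{\left(n,a \right)} = -4$ ($X{\left(n,a \right)} = 0 - 4 = -4$)
$m{\left(U,E \right)} = \frac{1}{10}$
$g{\left(V \right)} = V \left(\frac{1}{10} + V\right)$ ($g{\left(V \right)} = V \left(V + \frac{1}{10}\right) = V \left(\frac{1}{10} + V\right)$)
$g{\left(S \right)} + G{\left(195 \right)} = 45 \left(\frac{1}{10} + 45\right) + 195 = 45 \cdot \frac{451}{10} + 195 = \frac{4059}{2} + 195 = \frac{4449}{2}$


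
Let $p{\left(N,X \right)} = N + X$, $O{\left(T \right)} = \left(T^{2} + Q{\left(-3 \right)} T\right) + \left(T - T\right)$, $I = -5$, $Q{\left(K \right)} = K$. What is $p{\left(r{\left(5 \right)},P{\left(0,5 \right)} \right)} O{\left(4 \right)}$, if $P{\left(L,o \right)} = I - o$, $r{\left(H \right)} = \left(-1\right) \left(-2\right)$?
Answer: $-32$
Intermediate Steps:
$r{\left(H \right)} = 2$
$P{\left(L,o \right)} = -5 - o$
$O{\left(T \right)} = T^{2} - 3 T$ ($O{\left(T \right)} = \left(T^{2} - 3 T\right) + \left(T - T\right) = \left(T^{2} - 3 T\right) + 0 = T^{2} - 3 T$)
$p{\left(r{\left(5 \right)},P{\left(0,5 \right)} \right)} O{\left(4 \right)} = \left(2 - 10\right) 4 \left(-3 + 4\right) = \left(2 - 10\right) 4 \cdot 1 = \left(2 - 10\right) 4 = \left(-8\right) 4 = -32$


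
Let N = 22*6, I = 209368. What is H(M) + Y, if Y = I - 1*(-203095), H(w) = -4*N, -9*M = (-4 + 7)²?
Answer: 411935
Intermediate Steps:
M = -1 (M = -(-4 + 7)²/9 = -⅑*3² = -⅑*9 = -1)
N = 132
H(w) = -528 (H(w) = -4*132 = -528)
Y = 412463 (Y = 209368 - 1*(-203095) = 209368 + 203095 = 412463)
H(M) + Y = -528 + 412463 = 411935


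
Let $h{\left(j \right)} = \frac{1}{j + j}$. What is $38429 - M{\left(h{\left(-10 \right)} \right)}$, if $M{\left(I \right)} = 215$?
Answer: $38214$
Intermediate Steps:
$h{\left(j \right)} = \frac{1}{2 j}$
$38429 - M{\left(h{\left(-10 \right)} \right)} = 38429 - 215 = 38214$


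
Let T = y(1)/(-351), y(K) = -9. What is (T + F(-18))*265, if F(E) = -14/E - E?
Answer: 583000/117 ≈ 4982.9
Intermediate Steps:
F(E) = -E - 14/E
T = 1/39 (T = -9/(-351) = -9*(-1/351) = 1/39 ≈ 0.025641)
(T + F(-18))*265 = (1/39 + (-1*(-18) - 14/(-18)))*265 = (1/39 + (18 - 14*(-1/18)))*265 = (1/39 + (18 + 7/9))*265 = (1/39 + 169/9)*265 = (2200/117)*265 = 583000/117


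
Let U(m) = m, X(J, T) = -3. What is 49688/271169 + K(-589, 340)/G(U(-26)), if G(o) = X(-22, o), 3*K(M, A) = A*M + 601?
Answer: 18047259521/813507 ≈ 22185.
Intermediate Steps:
K(M, A) = 601/3 + A*M/3 (K(M, A) = (A*M + 601)/3 = (601 + A*M)/3 = 601/3 + A*M/3)
G(o) = -3
49688/271169 + K(-589, 340)/G(U(-26)) = 49688/271169 + (601/3 + (1/3)*340*(-589))/(-3) = 49688*(1/271169) + (601/3 - 200260/3)*(-1/3) = 49688/271169 - 66553*(-1/3) = 49688/271169 + 66553/3 = 18047259521/813507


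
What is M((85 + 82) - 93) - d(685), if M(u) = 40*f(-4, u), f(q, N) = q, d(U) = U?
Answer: -845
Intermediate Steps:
M(u) = -160 (M(u) = 40*(-4) = -160)
M((85 + 82) - 93) - d(685) = -160 - 1*685 = -160 - 685 = -845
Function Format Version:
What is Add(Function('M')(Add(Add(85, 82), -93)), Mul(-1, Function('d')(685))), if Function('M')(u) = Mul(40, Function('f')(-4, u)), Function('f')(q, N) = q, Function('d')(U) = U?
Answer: -845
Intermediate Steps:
Function('M')(u) = -160 (Function('M')(u) = Mul(40, -4) = -160)
Add(Function('M')(Add(Add(85, 82), -93)), Mul(-1, Function('d')(685))) = Add(-160, Mul(-1, 685)) = Add(-160, -685) = -845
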